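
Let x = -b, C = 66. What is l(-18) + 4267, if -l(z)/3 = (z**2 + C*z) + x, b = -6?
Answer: 6841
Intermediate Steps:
x = 6 (x = -1*(-6) = 6)
l(z) = -18 - 198*z - 3*z**2 (l(z) = -3*((z**2 + 66*z) + 6) = -3*(6 + z**2 + 66*z) = -18 - 198*z - 3*z**2)
l(-18) + 4267 = (-18 - 198*(-18) - 3*(-18)**2) + 4267 = (-18 + 3564 - 3*324) + 4267 = (-18 + 3564 - 972) + 4267 = 2574 + 4267 = 6841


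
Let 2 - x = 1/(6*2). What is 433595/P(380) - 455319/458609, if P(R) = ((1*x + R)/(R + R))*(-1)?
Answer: -1813519279244577/2101805047 ≈ -8.6284e+5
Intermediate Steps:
x = 23/12 (x = 2 - 1/(6*2) = 2 - 1/12 = 23/12 ≈ 1.9167)
P(R) = -(23/12 + R)/(2*R) (P(R) = ((1*(23/12) + R)/(R + R))*(-1) = ((23/12 + R)/((2*R)))*(-1) = ((23/12 + R)*(1/(2*R)))*(-1) = ((23/12 + R)/(2*R))*(-1) = -(23/12 + R)/(2*R))
433595/P(380) - 455319/458609 = 433595/(((1/24)*(-23 - 12*380)/380)) - 455319/458609 = 433595/(((1/24)*(1/380)*(-23 - 4560))) - 455319*1/458609 = 433595/(((1/24)*(1/380)*(-4583))) - 455319/458609 = 433595/(-4583/9120) - 455319/458609 = 433595*(-9120/4583) - 455319/458609 = -3954386400/4583 - 455319/458609 = -1813519279244577/2101805047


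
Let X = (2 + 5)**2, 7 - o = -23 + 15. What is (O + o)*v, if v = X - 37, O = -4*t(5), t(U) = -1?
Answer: 228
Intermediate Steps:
o = 15 (o = 7 - (-23 + 15) = 7 - 1*(-8) = 7 + 8 = 15)
O = 4 (O = -4*(-1) = 4)
X = 49 (X = 7**2 = 49)
v = 12 (v = 49 - 37 = 12)
(O + o)*v = (4 + 15)*12 = 19*12 = 228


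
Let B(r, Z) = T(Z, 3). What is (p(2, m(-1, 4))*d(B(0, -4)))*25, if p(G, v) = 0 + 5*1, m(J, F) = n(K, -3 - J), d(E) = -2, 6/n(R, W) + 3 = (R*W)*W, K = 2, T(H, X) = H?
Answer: -250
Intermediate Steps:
B(r, Z) = Z
n(R, W) = 6/(-3 + R*W**2) (n(R, W) = 6/(-3 + (R*W)*W) = 6/(-3 + R*W**2))
m(J, F) = 6/(-3 + 2*(-3 - J)**2)
p(G, v) = 5 (p(G, v) = 0 + 5 = 5)
(p(2, m(-1, 4))*d(B(0, -4)))*25 = (5*(-2))*25 = -10*25 = -250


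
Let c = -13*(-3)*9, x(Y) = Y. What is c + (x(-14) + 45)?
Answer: 382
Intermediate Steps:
c = 351 (c = 39*9 = 351)
c + (x(-14) + 45) = 351 + (-14 + 45) = 351 + 31 = 382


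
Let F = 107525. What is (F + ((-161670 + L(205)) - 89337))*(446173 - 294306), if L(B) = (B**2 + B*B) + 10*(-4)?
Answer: -9031834224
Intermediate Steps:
L(B) = -40 + 2*B**2 (L(B) = (B**2 + B**2) - 40 = 2*B**2 - 40 = -40 + 2*B**2)
(F + ((-161670 + L(205)) - 89337))*(446173 - 294306) = (107525 + ((-161670 + (-40 + 2*205**2)) - 89337))*(446173 - 294306) = (107525 + ((-161670 + (-40 + 2*42025)) - 89337))*151867 = (107525 + ((-161670 + (-40 + 84050)) - 89337))*151867 = (107525 + ((-161670 + 84010) - 89337))*151867 = (107525 + (-77660 - 89337))*151867 = (107525 - 166997)*151867 = -59472*151867 = -9031834224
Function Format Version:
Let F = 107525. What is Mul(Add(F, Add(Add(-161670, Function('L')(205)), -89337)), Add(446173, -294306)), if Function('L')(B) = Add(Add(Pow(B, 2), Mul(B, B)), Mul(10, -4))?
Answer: -9031834224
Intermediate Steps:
Function('L')(B) = Add(-40, Mul(2, Pow(B, 2))) (Function('L')(B) = Add(Add(Pow(B, 2), Pow(B, 2)), -40) = Add(Mul(2, Pow(B, 2)), -40) = Add(-40, Mul(2, Pow(B, 2))))
Mul(Add(F, Add(Add(-161670, Function('L')(205)), -89337)), Add(446173, -294306)) = Mul(Add(107525, Add(Add(-161670, Add(-40, Mul(2, Pow(205, 2)))), -89337)), Add(446173, -294306)) = Mul(Add(107525, Add(Add(-161670, Add(-40, Mul(2, 42025))), -89337)), 151867) = Mul(Add(107525, Add(Add(-161670, Add(-40, 84050)), -89337)), 151867) = Mul(Add(107525, Add(Add(-161670, 84010), -89337)), 151867) = Mul(Add(107525, Add(-77660, -89337)), 151867) = Mul(Add(107525, -166997), 151867) = Mul(-59472, 151867) = -9031834224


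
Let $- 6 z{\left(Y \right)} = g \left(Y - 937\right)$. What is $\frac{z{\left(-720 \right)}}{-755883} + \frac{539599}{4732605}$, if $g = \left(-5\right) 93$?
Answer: $\frac{225694003001}{794954592270} \approx 0.28391$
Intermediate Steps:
$g = -465$
$z{\left(Y \right)} = - \frac{145235}{2} + \frac{155 Y}{2}$ ($z{\left(Y \right)} = - \frac{\left(-465\right) \left(Y - 937\right)}{6} = - \frac{\left(-465\right) \left(-937 + Y\right)}{6} = - \frac{435705 - 465 Y}{6} = - \frac{145235}{2} + \frac{155 Y}{2}$)
$\frac{z{\left(-720 \right)}}{-755883} + \frac{539599}{4732605} = \frac{- \frac{145235}{2} + \frac{155}{2} \left(-720\right)}{-755883} + \frac{539599}{4732605} = \left(- \frac{145235}{2} - 55800\right) \left(- \frac{1}{755883}\right) + 539599 \cdot \frac{1}{4732605} = \left(- \frac{256835}{2}\right) \left(- \frac{1}{755883}\right) + \frac{539599}{4732605} = \frac{256835}{1511766} + \frac{539599}{4732605} = \frac{225694003001}{794954592270}$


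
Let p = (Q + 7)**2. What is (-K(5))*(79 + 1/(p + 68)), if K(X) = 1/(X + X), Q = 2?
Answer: -5886/745 ≈ -7.9007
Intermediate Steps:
K(X) = 1/(2*X)
p = 81 (p = (2 + 7)**2 = 9**2 = 81)
(-K(5))*(79 + 1/(p + 68)) = (-1/(2*5))*(79 + 1/(81 + 68)) = (-1/(2*5))*(79 + 1/149) = (-1*1/10)*(79 + 1/149) = -1/10*11772/149 = -5886/745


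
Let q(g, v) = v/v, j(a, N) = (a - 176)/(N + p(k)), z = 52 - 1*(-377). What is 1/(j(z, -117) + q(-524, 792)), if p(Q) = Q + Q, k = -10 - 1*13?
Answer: -163/90 ≈ -1.8111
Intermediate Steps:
k = -23 (k = -10 - 13 = -23)
p(Q) = 2*Q
z = 429 (z = 52 + 377 = 429)
j(a, N) = (-176 + a)/(-46 + N) (j(a, N) = (a - 176)/(N + 2*(-23)) = (-176 + a)/(N - 46) = (-176 + a)/(-46 + N))
q(g, v) = 1
1/(j(z, -117) + q(-524, 792)) = 1/((-176 + 429)/(-46 - 117) + 1) = 1/(253/(-163) + 1) = 1/(-1/163*253 + 1) = 1/(-253/163 + 1) = 1/(-90/163) = -163/90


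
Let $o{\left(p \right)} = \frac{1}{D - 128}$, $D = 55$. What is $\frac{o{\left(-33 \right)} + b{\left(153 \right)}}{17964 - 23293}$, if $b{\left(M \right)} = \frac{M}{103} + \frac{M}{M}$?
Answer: $- \frac{18585}{40068751} \approx -0.00046383$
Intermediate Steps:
$b{\left(M \right)} = 1 + \frac{M}{103}$ ($b{\left(M \right)} = M \frac{1}{103} + 1 = \frac{M}{103} + 1 = 1 + \frac{M}{103}$)
$o{\left(p \right)} = - \frac{1}{73}$ ($o{\left(p \right)} = \frac{1}{55 - 128} = \frac{1}{-73} = - \frac{1}{73}$)
$\frac{o{\left(-33 \right)} + b{\left(153 \right)}}{17964 - 23293} = \frac{- \frac{1}{73} + \left(1 + \frac{1}{103} \cdot 153\right)}{17964 - 23293} = \frac{- \frac{1}{73} + \left(1 + \frac{153}{103}\right)}{-5329} = \left(- \frac{1}{73} + \frac{256}{103}\right) \left(- \frac{1}{5329}\right) = \frac{18585}{7519} \left(- \frac{1}{5329}\right) = - \frac{18585}{40068751}$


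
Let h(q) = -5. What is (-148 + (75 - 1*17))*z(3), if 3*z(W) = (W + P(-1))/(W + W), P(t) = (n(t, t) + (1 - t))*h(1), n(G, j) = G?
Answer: 10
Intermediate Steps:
P(t) = -5 (P(t) = (t + (1 - t))*(-5) = 1*(-5) = -5)
z(W) = (-5 + W)/(6*W) (z(W) = ((W - 5)/(W + W))/3 = ((-5 + W)/((2*W)))/3 = ((-5 + W)*(1/(2*W)))/3 = ((-5 + W)/(2*W))/3 = (-5 + W)/(6*W))
(-148 + (75 - 1*17))*z(3) = (-148 + (75 - 1*17))*((⅙)*(-5 + 3)/3) = (-148 + (75 - 17))*((⅙)*(⅓)*(-2)) = (-148 + 58)*(-⅑) = -90*(-⅑) = 10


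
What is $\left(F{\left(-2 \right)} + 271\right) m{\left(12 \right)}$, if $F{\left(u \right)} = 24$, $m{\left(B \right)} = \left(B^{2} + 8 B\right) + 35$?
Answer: $81125$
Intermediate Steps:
$m{\left(B \right)} = 35 + B^{2} + 8 B$
$\left(F{\left(-2 \right)} + 271\right) m{\left(12 \right)} = \left(24 + 271\right) \left(35 + 12^{2} + 8 \cdot 12\right) = 295 \left(35 + 144 + 96\right) = 295 \cdot 275 = 81125$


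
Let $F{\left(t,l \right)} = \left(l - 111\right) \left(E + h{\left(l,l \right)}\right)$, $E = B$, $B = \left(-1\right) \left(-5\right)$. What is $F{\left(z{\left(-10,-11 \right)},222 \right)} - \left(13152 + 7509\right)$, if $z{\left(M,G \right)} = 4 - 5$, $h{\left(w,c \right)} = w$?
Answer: $4536$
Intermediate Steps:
$B = 5$
$z{\left(M,G \right)} = -1$
$E = 5$
$F{\left(t,l \right)} = \left(-111 + l\right) \left(5 + l\right)$ ($F{\left(t,l \right)} = \left(l - 111\right) \left(5 + l\right) = \left(-111 + l\right) \left(5 + l\right)$)
$F{\left(z{\left(-10,-11 \right)},222 \right)} - \left(13152 + 7509\right) = \left(-555 + 222^{2} - 23532\right) - \left(13152 + 7509\right) = \left(-555 + 49284 - 23532\right) - 20661 = 25197 - 20661 = 4536$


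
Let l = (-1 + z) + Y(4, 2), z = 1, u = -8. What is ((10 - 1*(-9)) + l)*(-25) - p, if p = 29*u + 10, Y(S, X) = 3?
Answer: -328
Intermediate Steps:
l = 3 (l = (-1 + 1) + 3 = 0 + 3 = 3)
p = -222 (p = 29*(-8) + 10 = -232 + 10 = -222)
((10 - 1*(-9)) + l)*(-25) - p = ((10 - 1*(-9)) + 3)*(-25) - 1*(-222) = ((10 + 9) + 3)*(-25) + 222 = (19 + 3)*(-25) + 222 = 22*(-25) + 222 = -550 + 222 = -328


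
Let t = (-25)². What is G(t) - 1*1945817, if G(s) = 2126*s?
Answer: -617067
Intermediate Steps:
t = 625
G(t) - 1*1945817 = 2126*625 - 1*1945817 = 1328750 - 1945817 = -617067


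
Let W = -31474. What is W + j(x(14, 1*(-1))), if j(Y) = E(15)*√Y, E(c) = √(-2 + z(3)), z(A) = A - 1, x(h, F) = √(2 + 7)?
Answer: -31474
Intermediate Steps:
x(h, F) = 3 (x(h, F) = √9 = 3)
z(A) = -1 + A
E(c) = 0 (E(c) = √(-2 + (-1 + 3)) = √(-2 + 2) = √0 = 0)
j(Y) = 0 (j(Y) = 0*√Y = 0)
W + j(x(14, 1*(-1))) = -31474 + 0 = -31474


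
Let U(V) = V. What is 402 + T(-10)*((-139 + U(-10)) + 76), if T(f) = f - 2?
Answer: 1278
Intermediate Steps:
T(f) = -2 + f
402 + T(-10)*((-139 + U(-10)) + 76) = 402 + (-2 - 10)*((-139 - 10) + 76) = 402 - 12*(-149 + 76) = 402 - 12*(-73) = 402 + 876 = 1278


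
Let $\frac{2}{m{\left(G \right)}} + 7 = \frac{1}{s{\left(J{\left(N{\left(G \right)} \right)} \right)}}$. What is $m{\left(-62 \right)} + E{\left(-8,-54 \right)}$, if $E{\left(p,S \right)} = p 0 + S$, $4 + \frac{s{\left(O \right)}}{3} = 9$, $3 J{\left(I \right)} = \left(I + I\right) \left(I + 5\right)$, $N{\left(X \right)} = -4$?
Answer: $- \frac{2823}{52} \approx -54.288$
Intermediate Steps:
$J{\left(I \right)} = \frac{2 I \left(5 + I\right)}{3}$ ($J{\left(I \right)} = \frac{\left(I + I\right) \left(I + 5\right)}{3} = \frac{2 I \left(5 + I\right)}{3}$)
$s{\left(O \right)} = 15$ ($s{\left(O \right)} = -12 + 3 \cdot 9 = -12 + 27 = 15$)
$E{\left(p,S \right)} = S$ ($E{\left(p,S \right)} = 0 + S = S$)
$m{\left(G \right)} = - \frac{15}{52}$ ($m{\left(G \right)} = \frac{2}{-7 + \frac{1}{15}} = \frac{2}{- \frac{104}{15}} = 2 \left(- \frac{15}{104}\right) = - \frac{15}{52}$)
$m{\left(-62 \right)} + E{\left(-8,-54 \right)} = - \frac{15}{52} - 54 = - \frac{2823}{52}$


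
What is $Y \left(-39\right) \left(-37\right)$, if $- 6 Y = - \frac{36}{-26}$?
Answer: $-333$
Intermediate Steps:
$Y = - \frac{3}{13}$ ($Y = - \frac{\left(-36\right) \frac{1}{-26}}{6} = - \frac{\left(-36\right) \left(- \frac{1}{26}\right)}{6} = \left(- \frac{1}{6}\right) \frac{18}{13} = - \frac{3}{13} \approx -0.23077$)
$Y \left(-39\right) \left(-37\right) = \left(- \frac{3}{13}\right) \left(-39\right) \left(-37\right) = 9 \left(-37\right) = -333$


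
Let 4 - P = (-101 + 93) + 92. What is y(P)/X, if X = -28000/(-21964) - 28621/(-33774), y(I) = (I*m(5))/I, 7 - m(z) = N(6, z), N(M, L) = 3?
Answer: 741812136/393575911 ≈ 1.8848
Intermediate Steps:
m(z) = 4 (m(z) = 7 - 1*3 = 7 - 3 = 4)
P = -80 (P = 4 - ((-101 + 93) + 92) = 4 - (-8 + 92) = 4 - 1*84 = 4 - 84 = -80)
y(I) = 4 (y(I) = (I*4)/I = (4*I)/I = 4)
X = 393575911/185453034 (X = -28000*(-1/21964) - 28621*(-1/33774) = 7000/5491 + 28621/33774 = 393575911/185453034 ≈ 2.1222)
y(P)/X = 4/(393575911/185453034) = 4*(185453034/393575911) = 741812136/393575911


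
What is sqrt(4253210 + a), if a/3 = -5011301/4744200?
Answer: sqrt(106365300564601986)/158140 ≈ 2062.3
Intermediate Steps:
a = -5011301/1581400 (a = 3*(-5011301/4744200) = -5011301/1581400 ≈ -3.1689)
sqrt(4253210 + a) = sqrt(4253210 - 5011301/1581400) = sqrt(6726021282699/1581400) = sqrt(106365300564601986)/158140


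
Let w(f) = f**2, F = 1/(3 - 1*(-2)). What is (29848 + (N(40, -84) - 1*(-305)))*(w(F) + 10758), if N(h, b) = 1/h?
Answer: 324387449071/1000 ≈ 3.2439e+8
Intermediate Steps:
F = 1/5 (F = 1/(3 + 2) = 1/5 ≈ 0.20000)
(29848 + (N(40, -84) - 1*(-305)))*(w(F) + 10758) = (29848 + (1/40 - 1*(-305)))*((1/5)**2 + 10758) = (29848 + (1/40 + 305))*(1/25 + 10758) = (29848 + 12201/40)*(268951/25) = (1206121/40)*(268951/25) = 324387449071/1000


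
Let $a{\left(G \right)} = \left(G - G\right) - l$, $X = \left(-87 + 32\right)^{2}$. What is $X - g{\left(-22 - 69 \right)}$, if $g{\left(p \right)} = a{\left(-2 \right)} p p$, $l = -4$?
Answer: $-30099$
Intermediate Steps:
$X = 3025$ ($X = \left(-55\right)^{2} = 3025$)
$a{\left(G \right)} = 4$ ($a{\left(G \right)} = \left(G - G\right) - -4 = 0 + 4 = 4$)
$g{\left(p \right)} = 4 p^{2}$ ($g{\left(p \right)} = 4 p p = 4 p^{2}$)
$X - g{\left(-22 - 69 \right)} = 3025 - 4 \left(-22 - 69\right)^{2} = 3025 - 4 \left(-91\right)^{2} = 3025 - 4 \cdot 8281 = 3025 - 33124 = -30099$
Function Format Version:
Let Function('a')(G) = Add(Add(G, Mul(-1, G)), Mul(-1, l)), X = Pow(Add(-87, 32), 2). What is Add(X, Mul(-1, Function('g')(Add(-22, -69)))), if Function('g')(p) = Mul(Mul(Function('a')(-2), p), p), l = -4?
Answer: -30099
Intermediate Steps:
X = 3025 (X = Pow(-55, 2) = 3025)
Function('a')(G) = 4 (Function('a')(G) = Add(Add(G, Mul(-1, G)), Mul(-1, -4)) = Add(0, 4) = 4)
Function('g')(p) = Mul(4, Pow(p, 2)) (Function('g')(p) = Mul(Mul(4, p), p) = Mul(4, Pow(p, 2)))
Add(X, Mul(-1, Function('g')(Add(-22, -69)))) = Add(3025, Mul(-1, Mul(4, Pow(Add(-22, -69), 2)))) = Add(3025, Mul(-1, Mul(4, Pow(-91, 2)))) = Add(3025, Mul(-1, Mul(4, 8281))) = Add(3025, Mul(-1, 33124)) = Add(3025, -33124) = -30099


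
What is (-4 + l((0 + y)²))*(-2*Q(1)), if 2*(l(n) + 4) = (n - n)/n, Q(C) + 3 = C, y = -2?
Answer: -32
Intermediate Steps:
Q(C) = -3 + C
l(n) = -4 (l(n) = -4 + ((n - n)/n)/2 = -4 + (0/n)/2 = -4 + (½)*0 = -4 + 0 = -4)
(-4 + l((0 + y)²))*(-2*Q(1)) = (-4 - 4)*(-2*(-3 + 1)) = -(-16)*(-2) = -8*4 = -32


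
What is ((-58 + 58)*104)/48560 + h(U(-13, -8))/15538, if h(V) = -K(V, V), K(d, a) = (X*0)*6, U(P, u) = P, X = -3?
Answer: 0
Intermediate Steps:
K(d, a) = 0 (K(d, a) = -3*0*6 = 0*6 = 0)
h(V) = 0 (h(V) = -1*0 = 0)
((-58 + 58)*104)/48560 + h(U(-13, -8))/15538 = ((-58 + 58)*104)/48560 + 0/15538 = (0*104)*(1/48560) + 0*(1/15538) = 0*(1/48560) + 0 = 0 + 0 = 0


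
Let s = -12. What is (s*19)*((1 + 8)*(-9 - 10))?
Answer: 38988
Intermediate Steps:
(s*19)*((1 + 8)*(-9 - 10)) = (-12*19)*((1 + 8)*(-9 - 10)) = -2052*(-19) = -228*(-171) = 38988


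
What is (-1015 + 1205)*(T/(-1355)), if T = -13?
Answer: 494/271 ≈ 1.8229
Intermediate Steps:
(-1015 + 1205)*(T/(-1355)) = (-1015 + 1205)*(-13/(-1355)) = 190*(-13*(-1/1355)) = 190*(13/1355) = 494/271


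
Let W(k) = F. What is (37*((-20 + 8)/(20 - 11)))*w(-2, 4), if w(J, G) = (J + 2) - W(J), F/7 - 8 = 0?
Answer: 8288/3 ≈ 2762.7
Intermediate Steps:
F = 56 (F = 56 + 7*0 = 56 + 0 = 56)
W(k) = 56
w(J, G) = -54 + J (w(J, G) = (J + 2) - 1*56 = (2 + J) - 56 = -54 + J)
(37*((-20 + 8)/(20 - 11)))*w(-2, 4) = (37*((-20 + 8)/(20 - 11)))*(-54 - 2) = (37*(-12/9))*(-56) = (37*(-12*⅑))*(-56) = (37*(-4/3))*(-56) = -148/3*(-56) = 8288/3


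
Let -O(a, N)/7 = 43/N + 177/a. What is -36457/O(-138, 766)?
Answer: -321149713/75628 ≈ -4246.4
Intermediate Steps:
O(a, N) = -1239/a - 301/N (O(a, N) = -7*(43/N + 177/a) = -1239/a - 301/N)
-36457/O(-138, 766) = -36457/(-1239/(-138) - 301/766) = -36457/(-1239*(-1/138) - 301*1/766) = -36457/(413/46 - 301/766) = -36457/75628/8809 = -36457*8809/75628 = -321149713/75628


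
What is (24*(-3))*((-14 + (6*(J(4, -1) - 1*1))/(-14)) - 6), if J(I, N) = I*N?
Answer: 9000/7 ≈ 1285.7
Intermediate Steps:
(24*(-3))*((-14 + (6*(J(4, -1) - 1*1))/(-14)) - 6) = (24*(-3))*((-14 + (6*(4*(-1) - 1*1))/(-14)) - 6) = -72*((-14 + (6*(-4 - 1))*(-1/14)) - 6) = -72*((-14 + (6*(-5))*(-1/14)) - 6) = -72*((-14 - 30*(-1/14)) - 6) = -72*((-14 + 15/7) - 6) = -72*(-83/7 - 6) = -72*(-125/7) = 9000/7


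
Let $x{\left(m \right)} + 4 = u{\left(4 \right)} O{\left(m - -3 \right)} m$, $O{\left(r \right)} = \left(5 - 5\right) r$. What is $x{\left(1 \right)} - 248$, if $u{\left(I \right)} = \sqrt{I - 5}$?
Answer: $-252$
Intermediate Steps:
$O{\left(r \right)} = 0$ ($O{\left(r \right)} = 0 r = 0$)
$u{\left(I \right)} = \sqrt{-5 + I}$
$x{\left(m \right)} = -4$ ($x{\left(m \right)} = -4 + \sqrt{-5 + 4} \cdot 0 m = -4 + \sqrt{-1} \cdot 0 m = -4 + i 0 m = -4 + 0 m = -4 + 0 = -4$)
$x{\left(1 \right)} - 248 = -4 - 248 = -252$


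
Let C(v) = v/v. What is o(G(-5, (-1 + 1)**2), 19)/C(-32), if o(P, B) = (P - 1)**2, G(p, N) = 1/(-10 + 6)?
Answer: 25/16 ≈ 1.5625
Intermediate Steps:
G(p, N) = -1/4 (G(p, N) = 1/(-4) = -1/4)
C(v) = 1
o(P, B) = (-1 + P)**2
o(G(-5, (-1 + 1)**2), 19)/C(-32) = (-1 - 1/4)**2/1 = (-5/4)**2*1 = (25/16)*1 = 25/16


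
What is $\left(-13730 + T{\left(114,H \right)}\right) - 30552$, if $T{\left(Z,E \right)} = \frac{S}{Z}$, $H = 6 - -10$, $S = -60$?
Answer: $- \frac{841368}{19} \approx -44283.0$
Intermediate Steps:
$H = 16$ ($H = 6 + 10 = 16$)
$T{\left(Z,E \right)} = - \frac{60}{Z}$
$\left(-13730 + T{\left(114,H \right)}\right) - 30552 = \left(-13730 - \frac{60}{114}\right) - 30552 = \left(-13730 - \frac{10}{19}\right) - 30552 = - \frac{260880}{19} - 30552 = - \frac{841368}{19}$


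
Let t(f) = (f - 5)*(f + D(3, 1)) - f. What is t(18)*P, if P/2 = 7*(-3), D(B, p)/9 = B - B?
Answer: -9072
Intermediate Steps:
D(B, p) = 0 (D(B, p) = 9*(B - B) = 9*0 = 0)
P = -42 (P = 2*(7*(-3)) = 2*(-21) = -42)
t(f) = -f + f*(-5 + f) (t(f) = (f - 5)*(f + 0) - f = (-5 + f)*f - f = f*(-5 + f) - f = -f + f*(-5 + f))
t(18)*P = (18*(-6 + 18))*(-42) = (18*12)*(-42) = 216*(-42) = -9072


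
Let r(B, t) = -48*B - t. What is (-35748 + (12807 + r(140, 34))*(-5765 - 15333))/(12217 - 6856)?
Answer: -127741942/5361 ≈ -23828.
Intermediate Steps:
r(B, t) = -t - 48*B
(-35748 + (12807 + r(140, 34))*(-5765 - 15333))/(12217 - 6856) = (-35748 + (12807 + (-1*34 - 48*140))*(-5765 - 15333))/(12217 - 6856) = (-35748 + (12807 + (-34 - 6720))*(-21098))/5361 = (-35748 + (12807 - 6754)*(-21098))*(1/5361) = (-35748 + 6053*(-21098))*(1/5361) = (-35748 - 127706194)*(1/5361) = -127741942*1/5361 = -127741942/5361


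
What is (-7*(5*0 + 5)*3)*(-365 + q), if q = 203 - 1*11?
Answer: 18165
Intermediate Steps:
q = 192 (q = 203 - 11 = 192)
(-7*(5*0 + 5)*3)*(-365 + q) = (-7*(5*0 + 5)*3)*(-365 + 192) = (-7*(0 + 5)*3)*(-173) = (-7*5*3)*(-173) = -35*3*(-173) = -105*(-173) = 18165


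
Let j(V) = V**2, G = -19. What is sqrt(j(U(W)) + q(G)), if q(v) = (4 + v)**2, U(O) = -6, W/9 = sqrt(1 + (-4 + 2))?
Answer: 3*sqrt(29) ≈ 16.155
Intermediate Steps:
W = 9*I (W = 9*sqrt(1 + (-4 + 2)) = 9*sqrt(1 - 2) = 9*sqrt(-1) = 9*I ≈ 9.0*I)
sqrt(j(U(W)) + q(G)) = sqrt((-6)**2 + (4 - 19)**2) = sqrt(36 + (-15)**2) = sqrt(36 + 225) = sqrt(261) = 3*sqrt(29)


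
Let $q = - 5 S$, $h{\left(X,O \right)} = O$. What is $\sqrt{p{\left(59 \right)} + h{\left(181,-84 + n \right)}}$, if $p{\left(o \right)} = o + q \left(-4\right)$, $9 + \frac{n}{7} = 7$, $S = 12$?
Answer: $\sqrt{201} \approx 14.177$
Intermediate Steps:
$n = -14$ ($n = -63 + 7 \cdot 7 = -63 + 49 = -14$)
$q = -60$ ($q = \left(-5\right) 12 = -60$)
$p{\left(o \right)} = 240 + o$ ($p{\left(o \right)} = o - -240 = o + 240 = 240 + o$)
$\sqrt{p{\left(59 \right)} + h{\left(181,-84 + n \right)}} = \sqrt{\left(240 + 59\right) - 98} = \sqrt{299 - 98} = \sqrt{201}$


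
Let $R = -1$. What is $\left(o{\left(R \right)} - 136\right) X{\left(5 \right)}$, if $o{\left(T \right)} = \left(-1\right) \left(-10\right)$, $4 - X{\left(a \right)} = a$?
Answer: $126$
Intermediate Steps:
$X{\left(a \right)} = 4 - a$
$o{\left(T \right)} = 10$
$\left(o{\left(R \right)} - 136\right) X{\left(5 \right)} = \left(10 - 136\right) \left(4 - 5\right) = - 126 \left(4 - 5\right) = \left(-126\right) \left(-1\right) = 126$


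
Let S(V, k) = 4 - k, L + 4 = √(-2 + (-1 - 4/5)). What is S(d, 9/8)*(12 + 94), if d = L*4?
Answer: 1219/4 ≈ 304.75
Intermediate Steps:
L = -4 + I*√95/5 (L = -4 + √(-2 + (-1 - 4/5)) = -4 + √(-2 + (-1 - 1*⅘)) = -4 + √(-2 + (-1 - ⅘)) = -4 + √(-2 - 9/5) = -4 + √(-19/5) = -4 + I*√95/5 ≈ -4.0 + 1.9494*I)
d = -16 + 4*I*√95/5 (d = (-4 + I*√95/5)*4 = -16 + 4*I*√95/5 ≈ -16.0 + 7.7974*I)
S(d, 9/8)*(12 + 94) = (4 - 9/8)*(12 + 94) = (4 - 9/8)*106 = (23/8)*106 = 1219/4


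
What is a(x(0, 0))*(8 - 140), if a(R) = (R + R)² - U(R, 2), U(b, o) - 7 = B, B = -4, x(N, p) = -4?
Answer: -8052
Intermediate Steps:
U(b, o) = 3 (U(b, o) = 7 - 4 = 3)
a(R) = -3 + 4*R² (a(R) = (R + R)² - 1*3 = (2*R)² - 3 = 4*R² - 3 = -3 + 4*R²)
a(x(0, 0))*(8 - 140) = (-3 + 4*(-4)²)*(8 - 140) = (-3 + 4*16)*(-132) = (-3 + 64)*(-132) = 61*(-132) = -8052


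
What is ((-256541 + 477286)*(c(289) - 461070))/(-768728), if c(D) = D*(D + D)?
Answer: 16226302715/192182 ≈ 84432.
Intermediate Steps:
c(D) = 2*D**2 (c(D) = D*(2*D) = 2*D**2)
((-256541 + 477286)*(c(289) - 461070))/(-768728) = ((-256541 + 477286)*(2*289**2 - 461070))/(-768728) = (220745*(2*83521 - 461070))*(-1/768728) = (220745*(167042 - 461070))*(-1/768728) = (220745*(-294028))*(-1/768728) = -64905210860*(-1/768728) = 16226302715/192182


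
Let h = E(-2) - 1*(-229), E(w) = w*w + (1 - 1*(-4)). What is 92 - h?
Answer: -146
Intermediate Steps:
E(w) = 5 + w**2 (E(w) = w**2 + (1 + 4) = w**2 + 5 = 5 + w**2)
h = 238 (h = (5 + (-2)**2) - 1*(-229) = (5 + 4) + 229 = 9 + 229 = 238)
92 - h = 92 - 1*238 = 92 - 238 = -146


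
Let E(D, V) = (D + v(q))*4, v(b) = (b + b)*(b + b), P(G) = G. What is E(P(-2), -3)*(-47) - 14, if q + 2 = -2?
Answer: -11670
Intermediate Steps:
q = -4 (q = -2 - 2 = -4)
v(b) = 4*b² (v(b) = (2*b)*(2*b) = 4*b²)
E(D, V) = 256 + 4*D (E(D, V) = (D + 4*(-4)²)*4 = (D + 4*16)*4 = (D + 64)*4 = (64 + D)*4 = 256 + 4*D)
E(P(-2), -3)*(-47) - 14 = (256 + 4*(-2))*(-47) - 14 = (256 - 8)*(-47) - 14 = 248*(-47) - 14 = -11656 - 14 = -11670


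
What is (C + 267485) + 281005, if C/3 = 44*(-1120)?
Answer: 400650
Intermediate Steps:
C = -147840 (C = 3*(44*(-1120)) = 3*(-49280) = -147840)
(C + 267485) + 281005 = (-147840 + 267485) + 281005 = 119645 + 281005 = 400650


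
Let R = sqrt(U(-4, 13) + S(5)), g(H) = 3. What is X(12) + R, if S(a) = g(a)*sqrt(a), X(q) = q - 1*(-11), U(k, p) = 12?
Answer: 23 + sqrt(12 + 3*sqrt(5)) ≈ 27.325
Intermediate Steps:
X(q) = 11 + q (X(q) = q + 11 = 11 + q)
S(a) = 3*sqrt(a)
R = sqrt(12 + 3*sqrt(5)) ≈ 4.3253
X(12) + R = (11 + 12) + sqrt(12 + 3*sqrt(5)) = 23 + sqrt(12 + 3*sqrt(5))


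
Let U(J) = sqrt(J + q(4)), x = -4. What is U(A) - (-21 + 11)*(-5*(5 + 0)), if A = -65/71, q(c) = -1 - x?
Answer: -250 + 2*sqrt(2627)/71 ≈ -248.56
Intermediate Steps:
q(c) = 3 (q(c) = -1 - 1*(-4) = -1 + 4 = 3)
A = -65/71 (A = -65*1/71 = -65/71 ≈ -0.91549)
U(J) = sqrt(3 + J) (U(J) = sqrt(J + 3) = sqrt(3 + J))
U(A) - (-21 + 11)*(-5*(5 + 0)) = sqrt(3 - 65/71) - (-21 + 11)*(-5*(5 + 0)) = sqrt(148/71) - (-10)*(-5*5) = 2*sqrt(2627)/71 - (-10)*(-25) = 2*sqrt(2627)/71 - 1*250 = 2*sqrt(2627)/71 - 250 = -250 + 2*sqrt(2627)/71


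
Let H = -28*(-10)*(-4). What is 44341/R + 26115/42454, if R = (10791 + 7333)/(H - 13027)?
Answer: -13315293325699/384718148 ≈ -34611.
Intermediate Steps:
H = -1120 (H = 280*(-4) = -1120)
R = -18124/14147 (R = (10791 + 7333)/(-1120 - 13027) = 18124/(-14147) = 18124*(-1/14147) = -18124/14147 ≈ -1.2811)
44341/R + 26115/42454 = 44341/(-18124/14147) + 26115/42454 = 44341*(-14147/18124) + 26115*(1/42454) = -627292127/18124 + 26115/42454 = -13315293325699/384718148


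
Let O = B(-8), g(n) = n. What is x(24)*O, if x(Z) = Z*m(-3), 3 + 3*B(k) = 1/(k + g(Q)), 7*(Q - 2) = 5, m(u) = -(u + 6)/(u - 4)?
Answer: -2832/259 ≈ -10.934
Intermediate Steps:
m(u) = -(6 + u)/(-4 + u)
Q = 19/7 (Q = 2 + (⅐)*5 = 2 + 5/7 = 19/7 ≈ 2.7143)
B(k) = -1 + 1/(3*(19/7 + k)) (B(k) = -1 + 1/(3*(k + 19/7)) = -1 + 1/(3*(19/7 + k)))
x(Z) = 3*Z/7 (x(Z) = Z*((-6 - 1*(-3))/(-4 - 3)) = Z*((-6 + 3)/(-7)) = Z*(-⅐*(-3)) = Z*(3/7) = 3*Z/7)
O = -118/111 (O = (-50 - 21*(-8))/(3*(19 + 7*(-8))) = (-50 + 168)/(3*(19 - 56)) = (⅓)*118/(-37) = (⅓)*(-1/37)*118 = -118/111 ≈ -1.0631)
x(24)*O = ((3/7)*24)*(-118/111) = (72/7)*(-118/111) = -2832/259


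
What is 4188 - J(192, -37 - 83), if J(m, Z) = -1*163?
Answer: 4351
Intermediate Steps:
J(m, Z) = -163
4188 - J(192, -37 - 83) = 4188 - 1*(-163) = 4188 + 163 = 4351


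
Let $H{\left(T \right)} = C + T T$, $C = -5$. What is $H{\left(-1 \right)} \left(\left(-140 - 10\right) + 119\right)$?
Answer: $124$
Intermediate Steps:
$H{\left(T \right)} = -5 + T^{2}$ ($H{\left(T \right)} = -5 + T T = -5 + T^{2}$)
$H{\left(-1 \right)} \left(\left(-140 - 10\right) + 119\right) = \left(-5 + \left(-1\right)^{2}\right) \left(\left(-140 - 10\right) + 119\right) = \left(-5 + 1\right) \left(-150 + 119\right) = \left(-4\right) \left(-31\right) = 124$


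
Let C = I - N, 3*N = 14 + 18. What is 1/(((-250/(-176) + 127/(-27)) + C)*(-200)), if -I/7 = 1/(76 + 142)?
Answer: 32373/90528025 ≈ 0.00035760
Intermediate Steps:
N = 32/3 (N = (14 + 18)/3 = (1/3)*32 = 32/3 ≈ 10.667)
I = -7/218 (I = -7/(76 + 142) = -7/218 ≈ -0.032110)
C = -6997/654 (C = -7/218 - 1*32/3 = -7/218 - 32/3 = -6997/654 ≈ -10.699)
1/(((-250/(-176) + 127/(-27)) + C)*(-200)) = 1/(((-250/(-176) + 127/(-27)) - 6997/654)*(-200)) = 1/(((-250*(-1/176) + 127*(-1/27)) - 6997/654)*(-200)) = 1/(((125/88 - 127/27) - 6997/654)*(-200)) = 1/((-7801/2376 - 6997/654)*(-200)) = 1/(-3621121/258984*(-200)) = 1/(90528025/32373) = 32373/90528025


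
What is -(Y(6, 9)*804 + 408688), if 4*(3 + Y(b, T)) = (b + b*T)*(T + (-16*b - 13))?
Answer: 799724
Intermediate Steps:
Y(b, T) = -3 + (b + T*b)*(-13 + T - 16*b)/4 (Y(b, T) = -3 + ((b + b*T)*(T + (-16*b - 13)))/4 = -3 + ((b + T*b)*(T + (-13 - 16*b)))/4 = -3 + ((b + T*b)*(-13 + T - 16*b))/4 = -3 + (b + T*b)*(-13 + T - 16*b)/4)
-(Y(6, 9)*804 + 408688) = -((-3 - 4*6² - 13/4*6 - 4*9*6² - 3*9*6 + (¼)*6*9²)*804 + 408688) = -((-3 - 4*36 - 39/2 - 4*9*36 - 162 + (¼)*6*81)*804 + 408688) = -((-3 - 144 - 39/2 - 1296 - 162 + 243/2)*804 + 408688) = -(-1503*804 + 408688) = -(-1208412 + 408688) = -1*(-799724) = 799724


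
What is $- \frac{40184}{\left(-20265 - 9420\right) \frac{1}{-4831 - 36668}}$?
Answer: $- \frac{555865272}{9895} \approx -56176.0$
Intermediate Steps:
$- \frac{40184}{\left(-20265 - 9420\right) \frac{1}{-4831 - 36668}} = - \frac{40184}{\left(-29685\right) \frac{1}{-41499}} = - \frac{40184}{\left(-29685\right) \left(- \frac{1}{41499}\right)} = - \frac{40184}{\frac{9895}{13833}} = \left(-40184\right) \frac{13833}{9895} = - \frac{555865272}{9895}$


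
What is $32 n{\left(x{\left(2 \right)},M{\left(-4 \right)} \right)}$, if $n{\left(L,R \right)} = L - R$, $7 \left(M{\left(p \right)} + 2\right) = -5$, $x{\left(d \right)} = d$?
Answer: $\frac{1056}{7} \approx 150.86$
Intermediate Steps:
$M{\left(p \right)} = - \frac{19}{7}$ ($M{\left(p \right)} = -2 + \frac{1}{7} \left(-5\right) = -2 - \frac{5}{7} = - \frac{19}{7}$)
$32 n{\left(x{\left(2 \right)},M{\left(-4 \right)} \right)} = 32 \left(2 - - \frac{19}{7}\right) = 32 \left(2 + \frac{19}{7}\right) = 32 \cdot \frac{33}{7} = \frac{1056}{7}$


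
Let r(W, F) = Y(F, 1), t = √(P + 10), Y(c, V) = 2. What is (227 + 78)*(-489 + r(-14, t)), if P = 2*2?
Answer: -148535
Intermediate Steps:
P = 4
t = √14 (t = √(4 + 10) = √14 ≈ 3.7417)
r(W, F) = 2
(227 + 78)*(-489 + r(-14, t)) = (227 + 78)*(-489 + 2) = 305*(-487) = -148535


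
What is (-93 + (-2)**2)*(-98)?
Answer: 8722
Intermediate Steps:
(-93 + (-2)**2)*(-98) = (-93 + 4)*(-98) = -89*(-98) = 8722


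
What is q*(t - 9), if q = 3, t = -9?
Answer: -54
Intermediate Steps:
q*(t - 9) = 3*(-9 - 9) = 3*(-18) = -54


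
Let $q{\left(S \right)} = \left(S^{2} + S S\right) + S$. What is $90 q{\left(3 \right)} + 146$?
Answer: $2036$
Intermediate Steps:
$q{\left(S \right)} = S + 2 S^{2}$ ($q{\left(S \right)} = \left(S^{2} + S^{2}\right) + S = 2 S^{2} + S = S + 2 S^{2}$)
$90 q{\left(3 \right)} + 146 = 90 \cdot 3 \left(1 + 2 \cdot 3\right) + 146 = 90 \cdot 3 \left(1 + 6\right) + 146 = 90 \cdot 3 \cdot 7 + 146 = 90 \cdot 21 + 146 = 1890 + 146 = 2036$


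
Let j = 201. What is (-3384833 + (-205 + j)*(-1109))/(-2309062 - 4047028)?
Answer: 3380397/6356090 ≈ 0.53184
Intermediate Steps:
(-3384833 + (-205 + j)*(-1109))/(-2309062 - 4047028) = (-3384833 + (-205 + 201)*(-1109))/(-2309062 - 4047028) = (-3384833 - 4*(-1109))/(-6356090) = (-3384833 + 4436)*(-1/6356090) = -3380397*(-1/6356090) = 3380397/6356090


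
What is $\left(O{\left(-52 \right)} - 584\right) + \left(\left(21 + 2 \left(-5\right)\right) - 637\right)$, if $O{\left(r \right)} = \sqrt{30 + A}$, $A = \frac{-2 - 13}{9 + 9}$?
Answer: $-1210 + \frac{5 \sqrt{42}}{6} \approx -1204.6$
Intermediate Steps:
$A = - \frac{5}{6}$ ($A = - \frac{15}{18} = \left(-15\right) \frac{1}{18} = - \frac{5}{6} \approx -0.83333$)
$O{\left(r \right)} = \frac{5 \sqrt{42}}{6}$ ($O{\left(r \right)} = \sqrt{30 - \frac{5}{6}} = \sqrt{\frac{175}{6}} = \frac{5 \sqrt{42}}{6}$)
$\left(O{\left(-52 \right)} - 584\right) + \left(\left(21 + 2 \left(-5\right)\right) - 637\right) = \left(\frac{5 \sqrt{42}}{6} - 584\right) + \left(\left(21 + 2 \left(-5\right)\right) - 637\right) = \left(-584 + \frac{5 \sqrt{42}}{6}\right) + \left(\left(21 - 10\right) - 637\right) = \left(-584 + \frac{5 \sqrt{42}}{6}\right) + \left(11 - 637\right) = \left(-584 + \frac{5 \sqrt{42}}{6}\right) - 626 = -1210 + \frac{5 \sqrt{42}}{6}$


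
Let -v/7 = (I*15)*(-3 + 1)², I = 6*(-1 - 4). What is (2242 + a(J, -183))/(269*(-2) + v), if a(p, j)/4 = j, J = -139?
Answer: 755/6031 ≈ 0.12519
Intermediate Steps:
a(p, j) = 4*j
I = -30 (I = 6*(-5) = -30)
v = 12600 (v = -7*(-30*15)*(-3 + 1)² = -(-3150)*(-2)² = -(-3150)*4 = -7*(-1800) = 12600)
(2242 + a(J, -183))/(269*(-2) + v) = (2242 + 4*(-183))/(269*(-2) + 12600) = (2242 - 732)/(-538 + 12600) = 1510/12062 = 1510*(1/12062) = 755/6031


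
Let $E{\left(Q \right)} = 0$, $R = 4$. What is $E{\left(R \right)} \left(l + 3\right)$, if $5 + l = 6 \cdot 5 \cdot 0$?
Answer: $0$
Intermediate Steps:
$l = -5$ ($l = -5 + 6 \cdot 5 \cdot 0 = -5 + 30 \cdot 0 = -5 + 0 = -5$)
$E{\left(R \right)} \left(l + 3\right) = 0 \left(-5 + 3\right) = 0 \left(-2\right) = 0$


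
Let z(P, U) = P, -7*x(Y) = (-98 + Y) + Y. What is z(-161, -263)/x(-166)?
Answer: -1127/430 ≈ -2.6209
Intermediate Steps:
x(Y) = 14 - 2*Y/7 (x(Y) = -((-98 + Y) + Y)/7 = -(-98 + 2*Y)/7 = 14 - 2*Y/7)
z(-161, -263)/x(-166) = -161/(14 - 2/7*(-166)) = -161/(14 + 332/7) = -161/430/7 = -161*7/430 = -1127/430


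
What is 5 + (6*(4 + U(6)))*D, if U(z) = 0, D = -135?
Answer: -3235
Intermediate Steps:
5 + (6*(4 + U(6)))*D = 5 + (6*(4 + 0))*(-135) = 5 + (6*4)*(-135) = 5 + 24*(-135) = 5 - 3240 = -3235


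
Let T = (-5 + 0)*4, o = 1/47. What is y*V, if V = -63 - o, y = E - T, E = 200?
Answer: -651640/47 ≈ -13865.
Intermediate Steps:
o = 1/47 ≈ 0.021277
T = -20 (T = -5*4 = -20)
y = 220 (y = 200 - 1*(-20) = 200 + 20 = 220)
V = -2962/47 (V = -63 - 1*1/47 = -63 - 1/47 = -2962/47 ≈ -63.021)
y*V = 220*(-2962/47) = -651640/47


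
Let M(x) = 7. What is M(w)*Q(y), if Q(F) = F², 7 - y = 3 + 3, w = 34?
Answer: 7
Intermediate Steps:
y = 1 (y = 7 - (3 + 3) = 7 - 1*6 = 7 - 6 = 1)
M(w)*Q(y) = 7*1² = 7*1 = 7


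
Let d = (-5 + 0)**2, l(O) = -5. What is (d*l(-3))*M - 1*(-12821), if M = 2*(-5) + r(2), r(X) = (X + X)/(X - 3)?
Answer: 14571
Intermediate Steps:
r(X) = 2*X/(-3 + X) (r(X) = (2*X)/(-3 + X) = 2*X/(-3 + X))
M = -14 (M = 2*(-5) + 2*2/(-3 + 2) = -10 + 2*2/(-1) = -10 + 2*2*(-1) = -10 - 4 = -14)
d = 25 (d = (-5)**2 = 25)
(d*l(-3))*M - 1*(-12821) = (25*(-5))*(-14) - 1*(-12821) = -125*(-14) + 12821 = 1750 + 12821 = 14571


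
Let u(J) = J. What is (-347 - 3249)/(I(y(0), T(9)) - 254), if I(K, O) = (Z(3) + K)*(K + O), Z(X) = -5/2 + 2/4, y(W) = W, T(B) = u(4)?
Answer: 1798/131 ≈ 13.725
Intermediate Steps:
T(B) = 4
Z(X) = -2 (Z(X) = -5*½ + 2*(¼) = -5/2 + ½ = -2)
I(K, O) = (-2 + K)*(K + O)
(-347 - 3249)/(I(y(0), T(9)) - 254) = (-347 - 3249)/((0² - 2*0 - 2*4 + 0*4) - 254) = -3596/((0 + 0 - 8 + 0) - 254) = -3596/(-8 - 254) = -3596/(-262) = -3596*(-1/262) = 1798/131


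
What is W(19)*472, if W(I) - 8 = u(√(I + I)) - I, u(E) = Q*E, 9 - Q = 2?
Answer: -5192 + 3304*√38 ≈ 15175.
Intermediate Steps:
Q = 7 (Q = 9 - 1*2 = 9 - 2 = 7)
u(E) = 7*E
W(I) = 8 - I + 7*√2*√I (W(I) = 8 + (7*√(I + I) - I) = 8 + (7*√(2*I) - I) = 8 + (7*(√2*√I) - I) = 8 + (7*√2*√I - I) = 8 + (-I + 7*√2*√I) = 8 - I + 7*√2*√I)
W(19)*472 = (8 - 1*19 + 7*√2*√19)*472 = (8 - 19 + 7*√38)*472 = (-11 + 7*√38)*472 = -5192 + 3304*√38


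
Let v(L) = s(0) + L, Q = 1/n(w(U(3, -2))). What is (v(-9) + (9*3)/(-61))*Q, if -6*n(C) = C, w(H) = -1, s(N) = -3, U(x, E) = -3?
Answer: -4554/61 ≈ -74.656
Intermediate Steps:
n(C) = -C/6
Q = 6 (Q = 1/(-⅙*(-1)) = 1/(⅙) = 6)
v(L) = -3 + L
(v(-9) + (9*3)/(-61))*Q = ((-3 - 9) + (9*3)/(-61))*6 = (-12 + 27*(-1/61))*6 = (-12 - 27/61)*6 = -759/61*6 = -4554/61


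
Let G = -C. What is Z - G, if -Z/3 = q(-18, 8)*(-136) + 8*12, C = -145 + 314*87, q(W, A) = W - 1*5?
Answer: 17501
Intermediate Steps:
q(W, A) = -5 + W (q(W, A) = W - 5 = -5 + W)
C = 27173 (C = -145 + 27318 = 27173)
G = -27173 (G = -1*27173 = -27173)
Z = -9672 (Z = -3*((-5 - 18)*(-136) + 8*12) = -3*(-23*(-136) + 96) = -3*(3128 + 96) = -3*3224 = -9672)
Z - G = -9672 - 1*(-27173) = -9672 + 27173 = 17501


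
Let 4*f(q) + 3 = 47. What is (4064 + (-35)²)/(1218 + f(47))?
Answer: 5289/1229 ≈ 4.3035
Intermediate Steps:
f(q) = 11 (f(q) = -¾ + (¼)*47 = -¾ + 47/4 = 11)
(4064 + (-35)²)/(1218 + f(47)) = (4064 + (-35)²)/(1218 + 11) = (4064 + 1225)/1229 = 5289*(1/1229) = 5289/1229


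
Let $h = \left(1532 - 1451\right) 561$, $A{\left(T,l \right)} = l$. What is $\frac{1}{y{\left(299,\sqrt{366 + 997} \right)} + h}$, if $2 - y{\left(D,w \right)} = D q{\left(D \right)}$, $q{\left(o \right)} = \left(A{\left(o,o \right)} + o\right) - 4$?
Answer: $- \frac{1}{132163} \approx -7.5664 \cdot 10^{-6}$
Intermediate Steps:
$q{\left(o \right)} = -4 + 2 o$ ($q{\left(o \right)} = \left(o + o\right) - 4 = 2 o - 4 = -4 + 2 o$)
$y{\left(D,w \right)} = 2 - D \left(-4 + 2 D\right)$
$h = 45441$ ($h = 81 \cdot 561 = 45441$)
$\frac{1}{y{\left(299,\sqrt{366 + 997} \right)} + h} = \frac{1}{\left(2 - 598 \left(-2 + 299\right)\right) + 45441} = \frac{1}{\left(2 - 598 \cdot 297\right) + 45441} = \frac{1}{\left(2 - 177606\right) + 45441} = \frac{1}{-177604 + 45441} = \frac{1}{-132163} = - \frac{1}{132163}$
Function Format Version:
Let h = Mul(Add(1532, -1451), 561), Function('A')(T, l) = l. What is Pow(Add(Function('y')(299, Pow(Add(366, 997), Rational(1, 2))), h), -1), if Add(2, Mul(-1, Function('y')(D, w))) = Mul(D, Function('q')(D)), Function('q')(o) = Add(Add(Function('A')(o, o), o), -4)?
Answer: Rational(-1, 132163) ≈ -7.5664e-6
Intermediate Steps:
Function('q')(o) = Add(-4, Mul(2, o)) (Function('q')(o) = Add(Add(o, o), -4) = Add(Mul(2, o), -4) = Add(-4, Mul(2, o)))
Function('y')(D, w) = Add(2, Mul(-1, D, Add(-4, Mul(2, D)))) (Function('y')(D, w) = Add(2, Mul(-1, Mul(D, Add(-4, Mul(2, D))))) = Add(2, Mul(-1, D, Add(-4, Mul(2, D)))))
h = 45441 (h = Mul(81, 561) = 45441)
Pow(Add(Function('y')(299, Pow(Add(366, 997), Rational(1, 2))), h), -1) = Pow(Add(Add(2, Mul(-2, 299, Add(-2, 299))), 45441), -1) = Pow(Add(Add(2, Mul(-2, 299, 297)), 45441), -1) = Pow(Add(Add(2, -177606), 45441), -1) = Pow(Add(-177604, 45441), -1) = Pow(-132163, -1) = Rational(-1, 132163)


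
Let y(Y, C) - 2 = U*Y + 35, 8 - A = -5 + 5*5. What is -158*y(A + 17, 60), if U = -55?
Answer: 37604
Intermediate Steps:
A = -12 (A = 8 - (-5 + 5*5) = 8 - (-5 + 25) = 8 - 1*20 = 8 - 20 = -12)
y(Y, C) = 37 - 55*Y (y(Y, C) = 2 + (-55*Y + 35) = 2 + (35 - 55*Y) = 37 - 55*Y)
-158*y(A + 17, 60) = -158*(37 - 55*(-12 + 17)) = -158*(37 - 55*5) = -158*(37 - 275) = -158*(-238) = 37604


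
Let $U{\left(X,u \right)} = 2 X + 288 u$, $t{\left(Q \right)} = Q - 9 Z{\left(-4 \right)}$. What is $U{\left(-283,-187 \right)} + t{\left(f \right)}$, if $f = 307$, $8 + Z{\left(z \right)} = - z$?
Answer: $-54079$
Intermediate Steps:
$Z{\left(z \right)} = -8 - z$
$t{\left(Q \right)} = 36 + Q$ ($t{\left(Q \right)} = Q - 9 \left(-8 - -4\right) = Q - 9 \left(-8 + 4\right) = Q - -36 = Q + 36 = 36 + Q$)
$U{\left(-283,-187 \right)} + t{\left(f \right)} = \left(2 \left(-283\right) + 288 \left(-187\right)\right) + \left(36 + 307\right) = \left(-566 - 53856\right) + 343 = -54422 + 343 = -54079$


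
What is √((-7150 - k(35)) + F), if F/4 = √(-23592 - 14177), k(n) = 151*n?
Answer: √(-12435 + 4*I*√37769) ≈ 3.4839 + 111.57*I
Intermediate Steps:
F = 4*I*√37769 (F = 4*√(-23592 - 14177) = 4*√(-37769) = 4*(I*√37769) = 4*I*√37769 ≈ 777.37*I)
√((-7150 - k(35)) + F) = √((-7150 - 151*35) + 4*I*√37769) = √((-7150 - 1*5285) + 4*I*√37769) = √((-7150 - 5285) + 4*I*√37769) = √(-12435 + 4*I*√37769)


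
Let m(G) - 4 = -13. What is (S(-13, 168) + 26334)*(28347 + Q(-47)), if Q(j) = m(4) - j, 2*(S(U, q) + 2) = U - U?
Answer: 747433820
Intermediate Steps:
m(G) = -9 (m(G) = 4 - 13 = -9)
S(U, q) = -2 (S(U, q) = -2 + (U - U)/2 = -2 + (½)*0 = -2 + 0 = -2)
Q(j) = -9 - j
(S(-13, 168) + 26334)*(28347 + Q(-47)) = (-2 + 26334)*(28347 + (-9 - 1*(-47))) = 26332*(28347 + (-9 + 47)) = 26332*(28347 + 38) = 26332*28385 = 747433820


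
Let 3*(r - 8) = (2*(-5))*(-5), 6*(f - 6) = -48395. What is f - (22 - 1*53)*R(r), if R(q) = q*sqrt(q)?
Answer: -48359/6 + 2294*sqrt(222)/9 ≈ -4262.1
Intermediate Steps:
f = -48359/6 (f = 6 + (1/6)*(-48395) = 6 - 48395/6 = -48359/6 ≈ -8059.8)
r = 74/3 (r = 8 + ((2*(-5))*(-5))/3 = 8 + (-10*(-5))/3 = 8 + (1/3)*50 = 8 + 50/3 = 74/3 ≈ 24.667)
R(q) = q**(3/2)
f - (22 - 1*53)*R(r) = -48359/6 - (22 - 1*53)*(74/3)**(3/2) = -48359/6 - (22 - 53)*74*sqrt(222)/9 = -48359/6 - (-31)*74*sqrt(222)/9 = -48359/6 - (-2294)*sqrt(222)/9 = -48359/6 + 2294*sqrt(222)/9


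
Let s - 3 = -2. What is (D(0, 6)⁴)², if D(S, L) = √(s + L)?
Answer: 2401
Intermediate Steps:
s = 1 (s = 3 - 2 = 1)
D(S, L) = √(1 + L)
(D(0, 6)⁴)² = ((√(1 + 6))⁴)² = ((√7)⁴)² = 49² = 2401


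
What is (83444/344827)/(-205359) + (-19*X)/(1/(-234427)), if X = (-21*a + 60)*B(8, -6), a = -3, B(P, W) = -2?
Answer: -77590998828002665058/70813327893 ≈ -1.0957e+9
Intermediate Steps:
X = -246 (X = (-21*(-3) + 60)*(-2) = (63 + 60)*(-2) = 123*(-2) = -246)
(83444/344827)/(-205359) + (-19*X)/(1/(-234427)) = (83444/344827)/(-205359) + (-19*(-246))/(1/(-234427)) = (83444*(1/344827))*(-1/205359) + 4674/(-1/234427) = (83444/344827)*(-1/205359) + 4674*(-234427) = -83444/70813327893 - 1095711798 = -77590998828002665058/70813327893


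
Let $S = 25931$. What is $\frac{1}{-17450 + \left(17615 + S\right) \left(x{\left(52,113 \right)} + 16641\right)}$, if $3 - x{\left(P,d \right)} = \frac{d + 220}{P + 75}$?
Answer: $\frac{127}{92030295280} \approx 1.38 \cdot 10^{-9}$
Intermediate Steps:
$x{\left(P,d \right)} = 3 - \frac{220 + d}{75 + P}$ ($x{\left(P,d \right)} = 3 - \frac{d + 220}{P + 75} = 3 - \frac{220 + d}{75 + P}$)
$\frac{1}{-17450 + \left(17615 + S\right) \left(x{\left(52,113 \right)} + 16641\right)} = \frac{1}{-17450 + \left(17615 + 25931\right) \left(\frac{5 - 113 + 3 \cdot 52}{75 + 52} + 16641\right)} = \frac{1}{-17450 + 43546 \left(\frac{5 - 113 + 156}{127} + 16641\right)} = \frac{1}{-17450 + 43546 \left(\frac{1}{127} \cdot 48 + 16641\right)} = \frac{1}{-17450 + 43546 \left(\frac{48}{127} + 16641\right)} = \frac{1}{-17450 + 43546 \cdot \frac{2113455}{127}} = \frac{1}{-17450 + \frac{92032511430}{127}} = \frac{1}{\frac{92030295280}{127}} = \frac{127}{92030295280}$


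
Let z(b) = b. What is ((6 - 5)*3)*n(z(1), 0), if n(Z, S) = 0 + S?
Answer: 0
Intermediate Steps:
n(Z, S) = S
((6 - 5)*3)*n(z(1), 0) = ((6 - 5)*3)*0 = (1*3)*0 = 3*0 = 0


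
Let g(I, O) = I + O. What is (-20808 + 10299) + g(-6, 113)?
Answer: -10402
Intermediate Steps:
(-20808 + 10299) + g(-6, 113) = (-20808 + 10299) + (-6 + 113) = -10509 + 107 = -10402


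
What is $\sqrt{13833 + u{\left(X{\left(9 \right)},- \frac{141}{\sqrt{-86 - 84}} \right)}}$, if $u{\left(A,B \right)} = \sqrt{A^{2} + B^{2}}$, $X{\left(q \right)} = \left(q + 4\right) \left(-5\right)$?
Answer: $\frac{\sqrt{399773700 + 170 \sqrt{118722730}}}{170} \approx 117.89$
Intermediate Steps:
$X{\left(q \right)} = -20 - 5 q$ ($X{\left(q \right)} = \left(4 + q\right) \left(-5\right) = -20 - 5 q$)
$\sqrt{13833 + u{\left(X{\left(9 \right)},- \frac{141}{\sqrt{-86 - 84}} \right)}} = \sqrt{13833 + \sqrt{\left(-20 - 45\right)^{2} + \left(- \frac{141}{\sqrt{-86 - 84}}\right)^{2}}} = \sqrt{13833 + \sqrt{\left(-20 - 45\right)^{2} + \left(- \frac{141}{\sqrt{-170}}\right)^{2}}} = \sqrt{13833 + \sqrt{\left(-65\right)^{2} + \left(- \frac{141}{i \sqrt{170}}\right)^{2}}} = \sqrt{13833 + \sqrt{4225 + \left(- 141 \left(- \frac{i \sqrt{170}}{170}\right)\right)^{2}}} = \sqrt{13833 + \sqrt{4225 + \left(\frac{141 i \sqrt{170}}{170}\right)^{2}}} = \sqrt{13833 + \sqrt{4225 - \frac{19881}{170}}} = \sqrt{13833 + \sqrt{\frac{698369}{170}}} = \sqrt{13833 + \frac{\sqrt{118722730}}{170}}$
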